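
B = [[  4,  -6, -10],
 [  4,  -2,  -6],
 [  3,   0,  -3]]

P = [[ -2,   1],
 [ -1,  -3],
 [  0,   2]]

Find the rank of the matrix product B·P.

First compute BP:
[[ -2,   2],
 [ -6,  -2],
 [ -6,  -3]]
Now row reduce the product.
R2 ← R2 − (3)·R1: [0, -8]
R3 ← R3 − (3)·R1: [0, -9]
R3 ← R3 − (9/8)·R2: [0, 0]
2 nonzero rows, so rank(BP) = 2.

2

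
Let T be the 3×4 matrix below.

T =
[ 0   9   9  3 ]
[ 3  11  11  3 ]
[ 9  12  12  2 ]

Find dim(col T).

Row reduce to echelon form.
Swap R1 ↔ R2
R3 ← R3 − (3)·R1: [0, -21, -21, -7]
R3 ← R3 + (7/3)·R2: [0, 0, 0, 0]
Echelon form has 2 nonzero rows, so rank(T) = 2.
The column space has dimension equal to the rank: 2.

2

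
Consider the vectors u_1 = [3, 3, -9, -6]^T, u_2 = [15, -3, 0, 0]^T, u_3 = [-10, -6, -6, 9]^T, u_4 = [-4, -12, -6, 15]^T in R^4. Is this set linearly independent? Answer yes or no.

no

Form the matrix with these vectors as rows and row reduce.
R2 ← R2 − (5)·R1: [0, -18, 45, 30]
R3 ← R3 + (10/3)·R1: [0, 4, -36, -11]
R4 ← R4 + (4/3)·R1: [0, -8, -18, 7]
R3 ← R3 + (2/9)·R2: [0, 0, -26, -13/3]
R4 ← R4 − (4/9)·R2: [0, 0, -38, -19/3]
R4 ← R4 − (19/13)·R3: [0, 0, 0, 0]
3 nonzero rows, so the 4 vectors span a space of dimension 3.
Since 3 < 4, the vectors are linearly dependent.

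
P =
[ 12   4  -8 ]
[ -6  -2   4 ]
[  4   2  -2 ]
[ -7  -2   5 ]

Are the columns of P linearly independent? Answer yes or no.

no

Row reduce P to echelon form.
R2 ← R2 + (1/2)·R1: [0, 0, 0]
R3 ← R3 − (1/3)·R1: [0, 2/3, 2/3]
R4 ← R4 + (7/12)·R1: [0, 1/3, 1/3]
Swap R2 ↔ R3
R4 ← R4 − (1/2)·R2: [0, 0, 0]
2 pivots among 3 columns.
Only 2 < 3 pivot columns, so the columns are linearly dependent.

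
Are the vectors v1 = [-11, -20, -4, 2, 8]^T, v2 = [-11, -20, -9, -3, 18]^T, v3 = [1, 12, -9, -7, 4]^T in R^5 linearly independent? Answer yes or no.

Form the matrix with these vectors as rows and row reduce.
R2 ← R2 − R1: [0, 0, -5, -5, 10]
R3 ← R3 + (1/11)·R1: [0, 112/11, -103/11, -75/11, 52/11]
Swap R2 ↔ R3
3 nonzero rows, so the 3 vectors span a space of dimension 3.
Since 3 = 3, the vectors are linearly independent.

yes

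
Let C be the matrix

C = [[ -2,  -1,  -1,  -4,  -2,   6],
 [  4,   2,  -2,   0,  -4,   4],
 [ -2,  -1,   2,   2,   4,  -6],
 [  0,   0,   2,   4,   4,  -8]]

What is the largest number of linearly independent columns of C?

Row reduce to echelon form.
R2 ← R2 + (2)·R1: [0, 0, -4, -8, -8, 16]
R3 ← R3 − R1: [0, 0, 3, 6, 6, -12]
R3 ← R3 + (3/4)·R2: [0, 0, 0, 0, 0, 0]
R4 ← R4 + (1/2)·R2: [0, 0, 0, 0, 0, 0]
Echelon form has 2 nonzero rows, so rank(C) = 2.
The rank gives the maximum number of linearly independent columns: 2.

2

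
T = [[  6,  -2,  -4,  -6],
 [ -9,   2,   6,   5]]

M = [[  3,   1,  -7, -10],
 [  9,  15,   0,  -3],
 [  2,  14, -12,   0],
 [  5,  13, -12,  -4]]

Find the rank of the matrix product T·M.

First compute TM:
[[-38, -158,  78, -30],
 [ 28, 170, -69,  64]]
Now row reduce the product.
R2 ← R2 + (14/19)·R1: [0, 1018/19, -219/19, 796/19]
2 nonzero rows, so rank(TM) = 2.

2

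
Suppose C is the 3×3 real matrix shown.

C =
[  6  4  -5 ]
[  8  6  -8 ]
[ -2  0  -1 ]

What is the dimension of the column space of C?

Row reduce to echelon form.
R2 ← R2 − (4/3)·R1: [0, 2/3, -4/3]
R3 ← R3 + (1/3)·R1: [0, 4/3, -8/3]
R3 ← R3 − (2)·R2: [0, 0, 0]
Echelon form has 2 nonzero rows, so rank(C) = 2.
The column space has dimension equal to the rank: 2.

2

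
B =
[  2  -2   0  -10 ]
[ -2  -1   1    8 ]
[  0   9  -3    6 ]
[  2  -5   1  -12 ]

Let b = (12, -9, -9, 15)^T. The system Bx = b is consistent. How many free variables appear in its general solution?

Row reduce the augmented matrix [B | b].
R2 ← R2 + R1: [0, -3, 1, -2, 3]
R4 ← R4 − R1: [0, -3, 1, -2, 3]
R3 ← R3 + (3)·R2: [0, 0, 0, 0, 0]
R4 ← R4 − R2: [0, 0, 0, 0, 0]
The echelon form has 2 nonzero rows, and every pivot lies in the first 4 columns, so rank(B) = rank([B|b]) = 2.
The system is consistent.
Free variables = (unknowns) − (rank) = 4 − 2 = 2.

2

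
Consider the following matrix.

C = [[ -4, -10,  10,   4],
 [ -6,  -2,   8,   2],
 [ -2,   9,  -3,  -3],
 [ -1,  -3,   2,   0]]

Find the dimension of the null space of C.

1

Row reduce to echelon form.
R2 ← R2 − (3/2)·R1: [0, 13, -7, -4]
R3 ← R3 − (1/2)·R1: [0, 14, -8, -5]
R4 ← R4 − (1/4)·R1: [0, -1/2, -1/2, -1]
R3 ← R3 − (14/13)·R2: [0, 0, -6/13, -9/13]
R4 ← R4 + (1/26)·R2: [0, 0, -10/13, -15/13]
R4 ← R4 − (5/3)·R3: [0, 0, 0, 0]
3 nonzero rows, so rank(C) = 3.
C has 4 columns; by rank–nullity, nullity = 4 − 3 = 1.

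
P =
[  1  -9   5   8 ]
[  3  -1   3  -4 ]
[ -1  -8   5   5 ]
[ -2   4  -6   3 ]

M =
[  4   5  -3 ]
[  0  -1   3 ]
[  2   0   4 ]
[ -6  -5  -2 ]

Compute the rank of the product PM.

3

First compute PM:
[[-34, -26, -26],
 [ 42,  36,   8],
 [-24, -22, -11],
 [-38, -29, -12]]
Now row reduce the product.
R2 ← R2 + (21/17)·R1: [0, 66/17, -410/17]
R3 ← R3 − (12/17)·R1: [0, -62/17, 125/17]
R4 ← R4 − (19/17)·R1: [0, 1/17, 290/17]
R3 ← R3 + (31/33)·R2: [0, 0, -505/33]
R4 ← R4 − (1/66)·R2: [0, 0, 575/33]
R4 ← R4 + (115/101)·R3: [0, 0, 0]
3 nonzero rows, so rank(PM) = 3.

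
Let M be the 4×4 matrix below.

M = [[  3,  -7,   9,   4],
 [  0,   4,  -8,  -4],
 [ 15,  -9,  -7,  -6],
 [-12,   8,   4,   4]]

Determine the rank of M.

2

Row reduce to echelon form.
R3 ← R3 − (5)·R1: [0, 26, -52, -26]
R4 ← R4 + (4)·R1: [0, -20, 40, 20]
R3 ← R3 − (13/2)·R2: [0, 0, 0, 0]
R4 ← R4 + (5)·R2: [0, 0, 0, 0]
Echelon form has 2 nonzero rows, so rank(M) = 2.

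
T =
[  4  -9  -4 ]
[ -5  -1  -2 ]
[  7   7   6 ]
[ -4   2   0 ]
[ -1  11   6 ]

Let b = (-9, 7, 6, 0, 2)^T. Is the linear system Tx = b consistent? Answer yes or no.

Row reduce the augmented matrix [T | b].
R2 ← R2 + (5/4)·R1: [0, -49/4, -7, -17/4]
R3 ← R3 − (7/4)·R1: [0, 91/4, 13, 87/4]
R4 ← R4 + R1: [0, -7, -4, -9]
R5 ← R5 + (1/4)·R1: [0, 35/4, 5, -1/4]
R3 ← R3 + (13/7)·R2: [0, 0, 0, 97/7]
R4 ← R4 − (4/7)·R2: [0, 0, 0, -46/7]
R5 ← R5 + (5/7)·R2: [0, 0, 0, -23/7]
R4 ← R4 + (46/97)·R3: [0, 0, 0, 0]
R5 ← R5 + (23/97)·R3: [0, 0, 0, 0]
The echelon form has 3 nonzero rows; the last pivot sits in the augmented column, so rank(T) = 2 but rank([T|b]) = 3.
Since the ranks differ, the system is inconsistent.

no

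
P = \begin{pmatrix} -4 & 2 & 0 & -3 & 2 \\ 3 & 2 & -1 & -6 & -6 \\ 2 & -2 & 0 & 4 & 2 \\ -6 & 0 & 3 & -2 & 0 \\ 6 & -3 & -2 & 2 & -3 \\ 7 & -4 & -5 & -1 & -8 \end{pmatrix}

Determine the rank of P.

Row reduce to echelon form.
R2 ← R2 + (3/4)·R1: [0, 7/2, -1, -33/4, -9/2]
R3 ← R3 + (1/2)·R1: [0, -1, 0, 5/2, 3]
R4 ← R4 − (3/2)·R1: [0, -3, 3, 5/2, -3]
R5 ← R5 + (3/2)·R1: [0, 0, -2, -5/2, 0]
R6 ← R6 + (7/4)·R1: [0, -1/2, -5, -25/4, -9/2]
R3 ← R3 + (2/7)·R2: [0, 0, -2/7, 1/7, 12/7]
R4 ← R4 + (6/7)·R2: [0, 0, 15/7, -32/7, -48/7]
R6 ← R6 + (1/7)·R2: [0, 0, -36/7, -52/7, -36/7]
R4 ← R4 + (15/2)·R3: [0, 0, 0, -7/2, 6]
R5 ← R5 − (7)·R3: [0, 0, 0, -7/2, -12]
R6 ← R6 − (18)·R3: [0, 0, 0, -10, -36]
R5 ← R5 − R4: [0, 0, 0, 0, -18]
R6 ← R6 − (20/7)·R4: [0, 0, 0, 0, -372/7]
R6 ← R6 − (62/21)·R5: [0, 0, 0, 0, 0]
Echelon form has 5 nonzero rows, so rank(P) = 5.

5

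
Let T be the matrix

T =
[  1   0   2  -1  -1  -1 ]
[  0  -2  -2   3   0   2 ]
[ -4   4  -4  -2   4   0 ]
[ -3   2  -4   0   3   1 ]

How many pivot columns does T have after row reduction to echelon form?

2

Row reduce to echelon form.
R3 ← R3 + (4)·R1: [0, 4, 4, -6, 0, -4]
R4 ← R4 + (3)·R1: [0, 2, 2, -3, 0, -2]
R3 ← R3 + (2)·R2: [0, 0, 0, 0, 0, 0]
R4 ← R4 + R2: [0, 0, 0, 0, 0, 0]
Echelon form has 2 nonzero rows, so rank(T) = 2.
Each nonzero row contributes one pivot column: 2 pivot columns.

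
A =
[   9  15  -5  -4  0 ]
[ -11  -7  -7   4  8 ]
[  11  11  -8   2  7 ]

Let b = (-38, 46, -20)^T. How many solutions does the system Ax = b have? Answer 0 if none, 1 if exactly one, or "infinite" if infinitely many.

Row reduce the augmented matrix [A | b].
R2 ← R2 + (11/9)·R1: [0, 34/3, -118/9, -8/9, 8, -4/9]
R3 ← R3 − (11/9)·R1: [0, -22/3, -17/9, 62/9, 7, 238/9]
R3 ← R3 + (11/17)·R2: [0, 0, -529/51, 322/51, 207/17, 1334/51]
The echelon form has 3 nonzero rows, and every pivot lies in the first 5 columns, so rank(A) = rank([A|b]) = 3.
The system is consistent.
rank = 3 < 5 unknowns, so there are infinitely many solutions.

infinite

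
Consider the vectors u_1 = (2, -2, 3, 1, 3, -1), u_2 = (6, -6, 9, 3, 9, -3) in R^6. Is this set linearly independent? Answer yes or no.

no

Form the matrix with these vectors as rows and row reduce.
R2 ← R2 − (3)·R1: [0, 0, 0, 0, 0, 0]
1 nonzero row, so the 2 vectors span a space of dimension 1.
Since 1 < 2, the vectors are linearly dependent.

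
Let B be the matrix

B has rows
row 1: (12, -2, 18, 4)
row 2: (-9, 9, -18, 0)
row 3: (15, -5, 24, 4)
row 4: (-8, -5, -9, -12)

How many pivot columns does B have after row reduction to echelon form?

3

Row reduce to echelon form.
R2 ← R2 + (3/4)·R1: [0, 15/2, -9/2, 3]
R3 ← R3 − (5/4)·R1: [0, -5/2, 3/2, -1]
R4 ← R4 + (2/3)·R1: [0, -19/3, 3, -28/3]
R3 ← R3 + (1/3)·R2: [0, 0, 0, 0]
R4 ← R4 + (38/45)·R2: [0, 0, -4/5, -34/5]
Swap R3 ↔ R4
Echelon form has 3 nonzero rows, so rank(B) = 3.
Each nonzero row contributes one pivot column: 3 pivot columns.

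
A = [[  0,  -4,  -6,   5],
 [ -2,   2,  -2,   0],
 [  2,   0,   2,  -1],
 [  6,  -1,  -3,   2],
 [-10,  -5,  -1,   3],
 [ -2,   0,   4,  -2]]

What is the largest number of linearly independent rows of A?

3

Row reduce to echelon form.
Swap R1 ↔ R2
R3 ← R3 + R1: [0, 2, 0, -1]
R4 ← R4 + (3)·R1: [0, 5, -9, 2]
R5 ← R5 − (5)·R1: [0, -15, 9, 3]
R6 ← R6 − R1: [0, -2, 6, -2]
R3 ← R3 + (1/2)·R2: [0, 0, -3, 3/2]
R4 ← R4 + (5/4)·R2: [0, 0, -33/2, 33/4]
R5 ← R5 − (15/4)·R2: [0, 0, 63/2, -63/4]
R6 ← R6 − (1/2)·R2: [0, 0, 9, -9/2]
R4 ← R4 − (11/2)·R3: [0, 0, 0, 0]
R5 ← R5 + (21/2)·R3: [0, 0, 0, 0]
R6 ← R6 + (3)·R3: [0, 0, 0, 0]
Echelon form has 3 nonzero rows, so rank(A) = 3.
The rank gives the maximum number of linearly independent rows: 3.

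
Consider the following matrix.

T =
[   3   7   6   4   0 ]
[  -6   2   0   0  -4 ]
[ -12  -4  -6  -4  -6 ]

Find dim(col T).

Row reduce to echelon form.
R2 ← R2 + (2)·R1: [0, 16, 12, 8, -4]
R3 ← R3 + (4)·R1: [0, 24, 18, 12, -6]
R3 ← R3 − (3/2)·R2: [0, 0, 0, 0, 0]
Echelon form has 2 nonzero rows, so rank(T) = 2.
The column space has dimension equal to the rank: 2.

2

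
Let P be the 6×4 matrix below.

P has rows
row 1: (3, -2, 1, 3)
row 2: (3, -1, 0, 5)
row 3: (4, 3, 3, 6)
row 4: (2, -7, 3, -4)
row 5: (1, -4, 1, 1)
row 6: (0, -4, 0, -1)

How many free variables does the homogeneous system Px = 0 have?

0

Row reduce to echelon form.
R2 ← R2 − R1: [0, 1, -1, 2]
R3 ← R3 − (4/3)·R1: [0, 17/3, 5/3, 2]
R4 ← R4 − (2/3)·R1: [0, -17/3, 7/3, -6]
R5 ← R5 − (1/3)·R1: [0, -10/3, 2/3, 0]
R3 ← R3 − (17/3)·R2: [0, 0, 22/3, -28/3]
R4 ← R4 + (17/3)·R2: [0, 0, -10/3, 16/3]
R5 ← R5 + (10/3)·R2: [0, 0, -8/3, 20/3]
R6 ← R6 + (4)·R2: [0, 0, -4, 7]
R4 ← R4 + (5/11)·R3: [0, 0, 0, 12/11]
R5 ← R5 + (4/11)·R3: [0, 0, 0, 36/11]
R6 ← R6 + (6/11)·R3: [0, 0, 0, 21/11]
R5 ← R5 − (3)·R4: [0, 0, 0, 0]
R6 ← R6 − (7/4)·R4: [0, 0, 0, 0]
4 nonzero rows, so rank(P) = 4.
P has 4 columns; by rank–nullity, nullity = 4 − 4 = 0.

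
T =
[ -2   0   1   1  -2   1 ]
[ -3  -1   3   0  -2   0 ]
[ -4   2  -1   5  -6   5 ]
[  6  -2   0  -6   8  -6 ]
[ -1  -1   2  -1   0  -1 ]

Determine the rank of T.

Row reduce to echelon form.
R2 ← R2 − (3/2)·R1: [0, -1, 3/2, -3/2, 1, -3/2]
R3 ← R3 − (2)·R1: [0, 2, -3, 3, -2, 3]
R4 ← R4 + (3)·R1: [0, -2, 3, -3, 2, -3]
R5 ← R5 − (1/2)·R1: [0, -1, 3/2, -3/2, 1, -3/2]
R3 ← R3 + (2)·R2: [0, 0, 0, 0, 0, 0]
R4 ← R4 − (2)·R2: [0, 0, 0, 0, 0, 0]
R5 ← R5 − R2: [0, 0, 0, 0, 0, 0]
Echelon form has 2 nonzero rows, so rank(T) = 2.

2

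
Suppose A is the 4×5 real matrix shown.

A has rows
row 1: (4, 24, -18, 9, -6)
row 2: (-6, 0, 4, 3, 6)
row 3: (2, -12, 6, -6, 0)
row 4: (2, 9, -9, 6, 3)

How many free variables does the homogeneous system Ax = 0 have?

2

Row reduce to echelon form.
R2 ← R2 + (3/2)·R1: [0, 36, -23, 33/2, -3]
R3 ← R3 − (1/2)·R1: [0, -24, 15, -21/2, 3]
R4 ← R4 − (1/2)·R1: [0, -3, 0, 3/2, 6]
R3 ← R3 + (2/3)·R2: [0, 0, -1/3, 1/2, 1]
R4 ← R4 + (1/12)·R2: [0, 0, -23/12, 23/8, 23/4]
R4 ← R4 − (23/4)·R3: [0, 0, 0, 0, 0]
3 nonzero rows, so rank(A) = 3.
A has 5 columns; by rank–nullity, nullity = 5 − 3 = 2.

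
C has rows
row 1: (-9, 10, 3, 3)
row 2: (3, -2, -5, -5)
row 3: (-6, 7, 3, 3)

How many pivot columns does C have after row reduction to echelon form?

3

Row reduce to echelon form.
R2 ← R2 + (1/3)·R1: [0, 4/3, -4, -4]
R3 ← R3 − (2/3)·R1: [0, 1/3, 1, 1]
R3 ← R3 − (1/4)·R2: [0, 0, 2, 2]
Echelon form has 3 nonzero rows, so rank(C) = 3.
Each nonzero row contributes one pivot column: 3 pivot columns.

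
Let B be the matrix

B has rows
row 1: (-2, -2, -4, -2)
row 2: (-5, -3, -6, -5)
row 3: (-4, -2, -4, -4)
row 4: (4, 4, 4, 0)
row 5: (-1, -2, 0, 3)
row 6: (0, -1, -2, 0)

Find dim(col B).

Row reduce to echelon form.
R2 ← R2 − (5/2)·R1: [0, 2, 4, 0]
R3 ← R3 − (2)·R1: [0, 2, 4, 0]
R4 ← R4 + (2)·R1: [0, 0, -4, -4]
R5 ← R5 − (1/2)·R1: [0, -1, 2, 4]
R3 ← R3 − R2: [0, 0, 0, 0]
R5 ← R5 + (1/2)·R2: [0, 0, 4, 4]
R6 ← R6 + (1/2)·R2: [0, 0, 0, 0]
Swap R3 ↔ R4
R5 ← R5 + R3: [0, 0, 0, 0]
Echelon form has 3 nonzero rows, so rank(B) = 3.
The column space has dimension equal to the rank: 3.

3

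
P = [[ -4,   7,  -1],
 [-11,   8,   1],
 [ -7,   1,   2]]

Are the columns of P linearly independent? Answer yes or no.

no

Row reduce P to echelon form.
R2 ← R2 − (11/4)·R1: [0, -45/4, 15/4]
R3 ← R3 − (7/4)·R1: [0, -45/4, 15/4]
R3 ← R3 − R2: [0, 0, 0]
2 pivots among 3 columns.
Only 2 < 3 pivot columns, so the columns are linearly dependent.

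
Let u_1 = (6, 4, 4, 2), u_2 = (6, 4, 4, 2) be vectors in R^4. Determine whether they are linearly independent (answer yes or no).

no

Form the matrix with these vectors as rows and row reduce.
R2 ← R2 − R1: [0, 0, 0, 0]
1 nonzero row, so the 2 vectors span a space of dimension 1.
Since 1 < 2, the vectors are linearly dependent.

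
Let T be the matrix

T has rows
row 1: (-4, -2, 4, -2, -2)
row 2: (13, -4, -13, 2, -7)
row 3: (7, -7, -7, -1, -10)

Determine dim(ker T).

Row reduce to echelon form.
R2 ← R2 + (13/4)·R1: [0, -21/2, 0, -9/2, -27/2]
R3 ← R3 + (7/4)·R1: [0, -21/2, 0, -9/2, -27/2]
R3 ← R3 − R2: [0, 0, 0, 0, 0]
2 nonzero rows, so rank(T) = 2.
T has 5 columns; by rank–nullity, nullity = 5 − 2 = 3.

3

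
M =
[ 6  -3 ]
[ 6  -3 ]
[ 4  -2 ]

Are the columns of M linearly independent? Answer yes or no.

no

Row reduce M to echelon form.
R2 ← R2 − R1: [0, 0]
R3 ← R3 − (2/3)·R1: [0, 0]
1 pivot among 2 columns.
Only 1 < 2 pivot columns, so the columns are linearly dependent.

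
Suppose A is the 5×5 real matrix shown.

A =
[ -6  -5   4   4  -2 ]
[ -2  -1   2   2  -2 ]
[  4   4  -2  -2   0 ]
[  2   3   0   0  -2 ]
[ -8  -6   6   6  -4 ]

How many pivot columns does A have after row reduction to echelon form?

2

Row reduce to echelon form.
R2 ← R2 − (1/3)·R1: [0, 2/3, 2/3, 2/3, -4/3]
R3 ← R3 + (2/3)·R1: [0, 2/3, 2/3, 2/3, -4/3]
R4 ← R4 + (1/3)·R1: [0, 4/3, 4/3, 4/3, -8/3]
R5 ← R5 − (4/3)·R1: [0, 2/3, 2/3, 2/3, -4/3]
R3 ← R3 − R2: [0, 0, 0, 0, 0]
R4 ← R4 − (2)·R2: [0, 0, 0, 0, 0]
R5 ← R5 − R2: [0, 0, 0, 0, 0]
Echelon form has 2 nonzero rows, so rank(A) = 2.
Each nonzero row contributes one pivot column: 2 pivot columns.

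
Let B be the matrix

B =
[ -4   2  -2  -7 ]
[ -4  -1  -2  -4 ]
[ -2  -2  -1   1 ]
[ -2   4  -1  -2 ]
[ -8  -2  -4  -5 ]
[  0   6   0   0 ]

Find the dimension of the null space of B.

Row reduce to echelon form.
R2 ← R2 − R1: [0, -3, 0, 3]
R3 ← R3 − (1/2)·R1: [0, -3, 0, 9/2]
R4 ← R4 − (1/2)·R1: [0, 3, 0, 3/2]
R5 ← R5 − (2)·R1: [0, -6, 0, 9]
R3 ← R3 − R2: [0, 0, 0, 3/2]
R4 ← R4 + R2: [0, 0, 0, 9/2]
R5 ← R5 − (2)·R2: [0, 0, 0, 3]
R6 ← R6 + (2)·R2: [0, 0, 0, 6]
R4 ← R4 − (3)·R3: [0, 0, 0, 0]
R5 ← R5 − (2)·R3: [0, 0, 0, 0]
R6 ← R6 − (4)·R3: [0, 0, 0, 0]
3 nonzero rows, so rank(B) = 3.
B has 4 columns; by rank–nullity, nullity = 4 − 3 = 1.

1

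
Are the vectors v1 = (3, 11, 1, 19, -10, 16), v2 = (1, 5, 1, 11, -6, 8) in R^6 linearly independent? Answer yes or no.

yes

Form the matrix with these vectors as rows and row reduce.
R2 ← R2 − (1/3)·R1: [0, 4/3, 2/3, 14/3, -8/3, 8/3]
2 nonzero rows, so the 2 vectors span a space of dimension 2.
Since 2 = 2, the vectors are linearly independent.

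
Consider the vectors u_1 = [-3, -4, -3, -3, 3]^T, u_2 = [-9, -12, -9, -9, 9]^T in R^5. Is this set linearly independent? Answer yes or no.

Form the matrix with these vectors as rows and row reduce.
R2 ← R2 − (3)·R1: [0, 0, 0, 0, 0]
1 nonzero row, so the 2 vectors span a space of dimension 1.
Since 1 < 2, the vectors are linearly dependent.

no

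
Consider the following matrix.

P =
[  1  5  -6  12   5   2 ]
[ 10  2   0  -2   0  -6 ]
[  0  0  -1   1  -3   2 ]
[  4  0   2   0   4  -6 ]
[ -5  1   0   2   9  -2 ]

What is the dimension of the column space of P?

5

Row reduce to echelon form.
R2 ← R2 − (10)·R1: [0, -48, 60, -122, -50, -26]
R4 ← R4 − (4)·R1: [0, -20, 26, -48, -16, -14]
R5 ← R5 + (5)·R1: [0, 26, -30, 62, 34, 8]
R4 ← R4 − (5/12)·R2: [0, 0, 1, 17/6, 29/6, -19/6]
R5 ← R5 + (13/24)·R2: [0, 0, 5/2, -49/12, 83/12, -73/12]
R4 ← R4 + R3: [0, 0, 0, 23/6, 11/6, -7/6]
R5 ← R5 + (5/2)·R3: [0, 0, 0, -19/12, -7/12, -13/12]
R5 ← R5 + (19/46)·R4: [0, 0, 0, 0, 4/23, -36/23]
Echelon form has 5 nonzero rows, so rank(P) = 5.
The column space has dimension equal to the rank: 5.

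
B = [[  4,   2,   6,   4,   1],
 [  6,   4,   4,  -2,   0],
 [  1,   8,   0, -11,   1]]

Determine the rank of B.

3

Row reduce to echelon form.
R2 ← R2 − (3/2)·R1: [0, 1, -5, -8, -3/2]
R3 ← R3 − (1/4)·R1: [0, 15/2, -3/2, -12, 3/4]
R3 ← R3 − (15/2)·R2: [0, 0, 36, 48, 12]
Echelon form has 3 nonzero rows, so rank(B) = 3.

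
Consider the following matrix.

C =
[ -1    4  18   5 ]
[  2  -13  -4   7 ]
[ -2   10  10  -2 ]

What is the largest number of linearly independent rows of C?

Row reduce to echelon form.
R2 ← R2 + (2)·R1: [0, -5, 32, 17]
R3 ← R3 − (2)·R1: [0, 2, -26, -12]
R3 ← R3 + (2/5)·R2: [0, 0, -66/5, -26/5]
Echelon form has 3 nonzero rows, so rank(C) = 3.
The rank gives the maximum number of linearly independent rows: 3.

3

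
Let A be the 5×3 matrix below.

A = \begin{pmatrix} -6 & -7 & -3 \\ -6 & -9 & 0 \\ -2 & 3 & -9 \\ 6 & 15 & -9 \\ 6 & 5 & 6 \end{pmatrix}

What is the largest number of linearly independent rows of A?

Row reduce to echelon form.
R2 ← R2 − R1: [0, -2, 3]
R3 ← R3 − (1/3)·R1: [0, 16/3, -8]
R4 ← R4 + R1: [0, 8, -12]
R5 ← R5 + R1: [0, -2, 3]
R3 ← R3 + (8/3)·R2: [0, 0, 0]
R4 ← R4 + (4)·R2: [0, 0, 0]
R5 ← R5 − R2: [0, 0, 0]
Echelon form has 2 nonzero rows, so rank(A) = 2.
The rank gives the maximum number of linearly independent rows: 2.

2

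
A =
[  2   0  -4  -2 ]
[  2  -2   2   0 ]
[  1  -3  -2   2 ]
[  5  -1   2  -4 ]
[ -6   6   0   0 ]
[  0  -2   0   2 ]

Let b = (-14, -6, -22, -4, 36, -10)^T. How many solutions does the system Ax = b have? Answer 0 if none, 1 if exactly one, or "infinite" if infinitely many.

infinite

Row reduce the augmented matrix [A | b].
R2 ← R2 − R1: [0, -2, 6, 2, 8]
R3 ← R3 − (1/2)·R1: [0, -3, 0, 3, -15]
R4 ← R4 − (5/2)·R1: [0, -1, 12, 1, 31]
R5 ← R5 + (3)·R1: [0, 6, -12, -6, -6]
R3 ← R3 − (3/2)·R2: [0, 0, -9, 0, -27]
R4 ← R4 − (1/2)·R2: [0, 0, 9, 0, 27]
R5 ← R5 + (3)·R2: [0, 0, 6, 0, 18]
R6 ← R6 − R2: [0, 0, -6, 0, -18]
R4 ← R4 + R3: [0, 0, 0, 0, 0]
R5 ← R5 + (2/3)·R3: [0, 0, 0, 0, 0]
R6 ← R6 − (2/3)·R3: [0, 0, 0, 0, 0]
The echelon form has 3 nonzero rows, and every pivot lies in the first 4 columns, so rank(A) = rank([A|b]) = 3.
The system is consistent.
rank = 3 < 4 unknowns, so there are infinitely many solutions.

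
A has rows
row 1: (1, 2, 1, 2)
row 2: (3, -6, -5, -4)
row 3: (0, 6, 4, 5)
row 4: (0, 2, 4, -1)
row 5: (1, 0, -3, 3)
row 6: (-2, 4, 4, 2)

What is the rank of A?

Row reduce to echelon form.
R2 ← R2 − (3)·R1: [0, -12, -8, -10]
R5 ← R5 − R1: [0, -2, -4, 1]
R6 ← R6 + (2)·R1: [0, 8, 6, 6]
R3 ← R3 + (1/2)·R2: [0, 0, 0, 0]
R4 ← R4 + (1/6)·R2: [0, 0, 8/3, -8/3]
R5 ← R5 − (1/6)·R2: [0, 0, -8/3, 8/3]
R6 ← R6 + (2/3)·R2: [0, 0, 2/3, -2/3]
Swap R3 ↔ R4
R5 ← R5 + R3: [0, 0, 0, 0]
R6 ← R6 − (1/4)·R3: [0, 0, 0, 0]
Echelon form has 3 nonzero rows, so rank(A) = 3.

3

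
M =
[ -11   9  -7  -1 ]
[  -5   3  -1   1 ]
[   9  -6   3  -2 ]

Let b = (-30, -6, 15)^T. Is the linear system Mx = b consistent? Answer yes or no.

Row reduce the augmented matrix [M | b].
R2 ← R2 − (5/11)·R1: [0, -12/11, 24/11, 16/11, 84/11]
R3 ← R3 + (9/11)·R1: [0, 15/11, -30/11, -31/11, -105/11]
R3 ← R3 + (5/4)·R2: [0, 0, 0, -1, 0]
The echelon form has 3 nonzero rows, and every pivot lies in the first 4 columns, so rank(M) = rank([M|b]) = 3.
The system is consistent.

yes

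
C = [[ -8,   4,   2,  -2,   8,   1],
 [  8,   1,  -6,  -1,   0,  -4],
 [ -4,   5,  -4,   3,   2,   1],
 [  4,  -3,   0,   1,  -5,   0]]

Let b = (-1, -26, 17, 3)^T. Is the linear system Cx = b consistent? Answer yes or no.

Row reduce the augmented matrix [C | b].
R2 ← R2 + R1: [0, 5, -4, -3, 8, -3, -27]
R3 ← R3 − (1/2)·R1: [0, 3, -5, 4, -2, 1/2, 35/2]
R4 ← R4 + (1/2)·R1: [0, -1, 1, 0, -1, 1/2, 5/2]
R3 ← R3 − (3/5)·R2: [0, 0, -13/5, 29/5, -34/5, 23/10, 337/10]
R4 ← R4 + (1/5)·R2: [0, 0, 1/5, -3/5, 3/5, -1/10, -29/10]
R4 ← R4 + (1/13)·R3: [0, 0, 0, -2/13, 1/13, 1/13, -4/13]
The echelon form has 4 nonzero rows, and every pivot lies in the first 6 columns, so rank(C) = rank([C|b]) = 4.
The system is consistent.

yes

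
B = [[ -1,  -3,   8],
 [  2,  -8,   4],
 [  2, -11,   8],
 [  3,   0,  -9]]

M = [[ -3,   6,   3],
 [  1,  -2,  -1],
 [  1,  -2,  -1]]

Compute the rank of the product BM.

First compute BM:
[[  8, -16,  -8],
 [-10,  20,  10],
 [ -9,  18,   9],
 [-18,  36,  18]]
Now row reduce the product.
R2 ← R2 + (5/4)·R1: [0, 0, 0]
R3 ← R3 + (9/8)·R1: [0, 0, 0]
R4 ← R4 + (9/4)·R1: [0, 0, 0]
1 nonzero row, so rank(BM) = 1.

1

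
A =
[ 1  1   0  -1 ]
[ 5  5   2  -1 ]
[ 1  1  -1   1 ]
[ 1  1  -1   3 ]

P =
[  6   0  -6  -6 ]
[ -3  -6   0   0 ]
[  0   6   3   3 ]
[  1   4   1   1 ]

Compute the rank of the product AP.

First compute AP:
[[  2, -10,  -7,  -7],
 [ 14, -22, -25, -25],
 [  4,  -8,  -8,  -8],
 [  6,   0,  -6,  -6]]
Now row reduce the product.
R2 ← R2 − (7)·R1: [0, 48, 24, 24]
R3 ← R3 − (2)·R1: [0, 12, 6, 6]
R4 ← R4 − (3)·R1: [0, 30, 15, 15]
R3 ← R3 − (1/4)·R2: [0, 0, 0, 0]
R4 ← R4 − (5/8)·R2: [0, 0, 0, 0]
2 nonzero rows, so rank(AP) = 2.

2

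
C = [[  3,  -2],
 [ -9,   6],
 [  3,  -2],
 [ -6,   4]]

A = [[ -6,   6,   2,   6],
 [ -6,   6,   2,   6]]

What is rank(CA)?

1

First compute CA:
[[ -6,   6,   2,   6],
 [ 18, -18,  -6, -18],
 [ -6,   6,   2,   6],
 [ 12, -12,  -4, -12]]
Now row reduce the product.
R2 ← R2 + (3)·R1: [0, 0, 0, 0]
R3 ← R3 − R1: [0, 0, 0, 0]
R4 ← R4 + (2)·R1: [0, 0, 0, 0]
1 nonzero row, so rank(CA) = 1.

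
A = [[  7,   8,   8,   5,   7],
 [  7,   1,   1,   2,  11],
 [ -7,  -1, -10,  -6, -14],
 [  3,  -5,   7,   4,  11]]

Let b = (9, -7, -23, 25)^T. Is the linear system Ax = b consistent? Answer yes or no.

yes

Row reduce the augmented matrix [A | b].
R2 ← R2 − R1: [0, -7, -7, -3, 4, -16]
R3 ← R3 + R1: [0, 7, -2, -1, -7, -14]
R4 ← R4 − (3/7)·R1: [0, -59/7, 25/7, 13/7, 8, 148/7]
R3 ← R3 + R2: [0, 0, -9, -4, -3, -30]
R4 ← R4 − (59/49)·R2: [0, 0, 12, 268/49, 156/49, 1980/49]
R4 ← R4 + (4/3)·R3: [0, 0, 0, 20/147, -40/49, 20/49]
The echelon form has 4 nonzero rows, and every pivot lies in the first 5 columns, so rank(A) = rank([A|b]) = 4.
The system is consistent.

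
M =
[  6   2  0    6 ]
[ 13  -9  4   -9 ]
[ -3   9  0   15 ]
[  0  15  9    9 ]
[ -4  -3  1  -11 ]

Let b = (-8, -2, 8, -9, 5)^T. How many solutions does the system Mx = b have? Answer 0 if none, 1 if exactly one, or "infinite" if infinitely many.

Row reduce the augmented matrix [M | b].
R2 ← R2 − (13/6)·R1: [0, -40/3, 4, -22, 46/3]
R3 ← R3 + (1/2)·R1: [0, 10, 0, 18, 4]
R5 ← R5 + (2/3)·R1: [0, -5/3, 1, -7, -1/3]
R3 ← R3 + (3/4)·R2: [0, 0, 3, 3/2, 31/2]
R4 ← R4 + (9/8)·R2: [0, 0, 27/2, -63/4, 33/4]
R5 ← R5 − (1/8)·R2: [0, 0, 1/2, -17/4, -9/4]
R4 ← R4 − (9/2)·R3: [0, 0, 0, -45/2, -123/2]
R5 ← R5 − (1/6)·R3: [0, 0, 0, -9/2, -29/6]
R5 ← R5 − (1/5)·R4: [0, 0, 0, 0, 112/15]
The echelon form has 5 nonzero rows; the last pivot sits in the augmented column, so rank(M) = 4 but rank([M|b]) = 5.
Since the ranks differ, the system is inconsistent.
It has no solutions.

0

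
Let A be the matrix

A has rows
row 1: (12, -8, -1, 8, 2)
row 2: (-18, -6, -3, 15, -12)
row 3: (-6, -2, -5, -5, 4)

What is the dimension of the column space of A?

3

Row reduce to echelon form.
R2 ← R2 + (3/2)·R1: [0, -18, -9/2, 27, -9]
R3 ← R3 + (1/2)·R1: [0, -6, -11/2, -1, 5]
R3 ← R3 − (1/3)·R2: [0, 0, -4, -10, 8]
Echelon form has 3 nonzero rows, so rank(A) = 3.
The column space has dimension equal to the rank: 3.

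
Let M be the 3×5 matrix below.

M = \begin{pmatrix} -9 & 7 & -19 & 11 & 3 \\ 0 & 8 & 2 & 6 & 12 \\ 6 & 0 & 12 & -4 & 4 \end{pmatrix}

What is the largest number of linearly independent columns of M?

Row reduce to echelon form.
R3 ← R3 + (2/3)·R1: [0, 14/3, -2/3, 10/3, 6]
R3 ← R3 − (7/12)·R2: [0, 0, -11/6, -1/6, -1]
Echelon form has 3 nonzero rows, so rank(M) = 3.
The rank gives the maximum number of linearly independent columns: 3.

3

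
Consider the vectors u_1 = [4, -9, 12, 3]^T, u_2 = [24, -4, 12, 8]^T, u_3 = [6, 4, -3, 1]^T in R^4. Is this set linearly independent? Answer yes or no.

no

Form the matrix with these vectors as rows and row reduce.
R2 ← R2 − (6)·R1: [0, 50, -60, -10]
R3 ← R3 − (3/2)·R1: [0, 35/2, -21, -7/2]
R3 ← R3 − (7/20)·R2: [0, 0, 0, 0]
2 nonzero rows, so the 3 vectors span a space of dimension 2.
Since 2 < 3, the vectors are linearly dependent.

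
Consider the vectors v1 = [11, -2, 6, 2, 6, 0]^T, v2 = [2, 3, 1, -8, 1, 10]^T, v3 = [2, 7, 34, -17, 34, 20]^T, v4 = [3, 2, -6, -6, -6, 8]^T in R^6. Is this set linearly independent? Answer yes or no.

Form the matrix with these vectors as rows and row reduce.
R2 ← R2 − (2/11)·R1: [0, 37/11, -1/11, -92/11, -1/11, 10]
R3 ← R3 − (2/11)·R1: [0, 81/11, 362/11, -191/11, 362/11, 20]
R4 ← R4 − (3/11)·R1: [0, 28/11, -84/11, -72/11, -84/11, 8]
R3 ← R3 − (81/37)·R2: [0, 0, 1225/37, 35/37, 1225/37, -70/37]
R4 ← R4 − (28/37)·R2: [0, 0, -280/37, -8/37, -280/37, 16/37]
R4 ← R4 + (8/35)·R3: [0, 0, 0, 0, 0, 0]
3 nonzero rows, so the 4 vectors span a space of dimension 3.
Since 3 < 4, the vectors are linearly dependent.

no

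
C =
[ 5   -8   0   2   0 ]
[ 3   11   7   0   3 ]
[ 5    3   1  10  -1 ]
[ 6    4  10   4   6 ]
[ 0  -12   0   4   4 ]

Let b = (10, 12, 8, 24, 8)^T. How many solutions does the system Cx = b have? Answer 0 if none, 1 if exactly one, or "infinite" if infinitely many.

1

Row reduce the augmented matrix [C | b].
R2 ← R2 − (3/5)·R1: [0, 79/5, 7, -6/5, 3, 6]
R3 ← R3 − R1: [0, 11, 1, 8, -1, -2]
R4 ← R4 − (6/5)·R1: [0, 68/5, 10, 8/5, 6, 12]
R3 ← R3 − (55/79)·R2: [0, 0, -306/79, 698/79, -244/79, -488/79]
R4 ← R4 − (68/79)·R2: [0, 0, 314/79, 208/79, 270/79, 540/79]
R5 ← R5 + (60/79)·R2: [0, 0, 420/79, 244/79, 496/79, 992/79]
R4 ← R4 + (157/153)·R3: [0, 0, 0, 1790/153, 38/153, 76/153]
R5 ← R5 + (70/51)·R3: [0, 0, 0, 776/51, 104/51, 208/51]
R5 ← R5 − (1164/895)·R4: [0, 0, 0, 0, 1536/895, 3072/895]
The echelon form has 5 nonzero rows, and every pivot lies in the first 5 columns, so rank(C) = rank([C|b]) = 5.
The system is consistent.
rank = 5 = number of unknowns, so the solution is unique.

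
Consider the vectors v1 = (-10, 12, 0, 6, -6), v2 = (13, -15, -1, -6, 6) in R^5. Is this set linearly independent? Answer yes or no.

Form the matrix with these vectors as rows and row reduce.
R2 ← R2 + (13/10)·R1: [0, 3/5, -1, 9/5, -9/5]
2 nonzero rows, so the 2 vectors span a space of dimension 2.
Since 2 = 2, the vectors are linearly independent.

yes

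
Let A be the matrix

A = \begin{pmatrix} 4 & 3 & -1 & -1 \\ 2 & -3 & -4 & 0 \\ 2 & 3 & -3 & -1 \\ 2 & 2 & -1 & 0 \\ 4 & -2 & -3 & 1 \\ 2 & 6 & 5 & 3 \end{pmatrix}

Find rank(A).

4

Row reduce to echelon form.
R2 ← R2 − (1/2)·R1: [0, -9/2, -7/2, 1/2]
R3 ← R3 − (1/2)·R1: [0, 3/2, -5/2, -1/2]
R4 ← R4 − (1/2)·R1: [0, 1/2, -1/2, 1/2]
R5 ← R5 − R1: [0, -5, -2, 2]
R6 ← R6 − (1/2)·R1: [0, 9/2, 11/2, 7/2]
R3 ← R3 + (1/3)·R2: [0, 0, -11/3, -1/3]
R4 ← R4 + (1/9)·R2: [0, 0, -8/9, 5/9]
R5 ← R5 − (10/9)·R2: [0, 0, 17/9, 13/9]
R6 ← R6 + R2: [0, 0, 2, 4]
R4 ← R4 − (8/33)·R3: [0, 0, 0, 7/11]
R5 ← R5 + (17/33)·R3: [0, 0, 0, 14/11]
R6 ← R6 + (6/11)·R3: [0, 0, 0, 42/11]
R5 ← R5 − (2)·R4: [0, 0, 0, 0]
R6 ← R6 − (6)·R4: [0, 0, 0, 0]
Echelon form has 4 nonzero rows, so rank(A) = 4.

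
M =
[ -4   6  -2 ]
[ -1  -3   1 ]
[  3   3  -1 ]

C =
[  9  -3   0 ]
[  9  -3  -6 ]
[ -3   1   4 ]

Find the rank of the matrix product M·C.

First compute MC:
[[ 24,  -8, -44],
 [-39,  13,  22],
 [ 57, -19, -22]]
Now row reduce the product.
R2 ← R2 + (13/8)·R1: [0, 0, -99/2]
R3 ← R3 − (19/8)·R1: [0, 0, 165/2]
R3 ← R3 + (5/3)·R2: [0, 0, 0]
2 nonzero rows, so rank(MC) = 2.

2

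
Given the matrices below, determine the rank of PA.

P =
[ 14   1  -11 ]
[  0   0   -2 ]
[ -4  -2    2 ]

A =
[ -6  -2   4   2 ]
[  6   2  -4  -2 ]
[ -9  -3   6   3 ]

1

First compute PA:
[[ 21,   7, -14,  -7],
 [ 18,   6, -12,  -6],
 [ -6,  -2,   4,   2]]
Now row reduce the product.
R2 ← R2 − (6/7)·R1: [0, 0, 0, 0]
R3 ← R3 + (2/7)·R1: [0, 0, 0, 0]
1 nonzero row, so rank(PA) = 1.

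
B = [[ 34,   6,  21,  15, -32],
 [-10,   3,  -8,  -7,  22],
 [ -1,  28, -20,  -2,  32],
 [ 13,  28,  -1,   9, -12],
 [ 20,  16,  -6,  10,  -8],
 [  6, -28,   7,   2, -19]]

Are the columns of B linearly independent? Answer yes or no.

yes

Row reduce B to echelon form.
R2 ← R2 + (5/17)·R1: [0, 81/17, -31/17, -44/17, 214/17]
R3 ← R3 + (1/34)·R1: [0, 479/17, -659/34, -53/34, 528/17]
R4 ← R4 − (13/34)·R1: [0, 437/17, -307/34, 111/34, 4/17]
R5 ← R5 − (10/17)·R1: [0, 212/17, -312/17, 20/17, 184/17]
R6 ← R6 − (3/17)·R1: [0, -494/17, 56/17, -11/17, -227/17]
R3 ← R3 − (479/81)·R2: [0, 0, -1393/162, 2227/162, -3514/81]
R4 ← R4 − (437/81)·R2: [0, 0, 131/162, 2791/162, -5482/81]
R5 ← R5 − (212/81)·R2: [0, 0, -1100/81, 644/81, -1792/81]
R6 ← R6 + (494/81)·R2: [0, 0, -634/81, -1331/81, 5137/81]
R4 ← R4 + (131/1393)·R3: [0, 0, 0, 25800/1393, -14280/199]
R5 ← R5 − (2200/1393)·R3: [0, 0, 0, -19168/1393, 9232/199]
R6 ← R6 − (1268/1393)·R3: [0, 0, 0, -40321/1393, 20479/199]
R5 ← R5 + (2396/3225)·R4: [0, 0, 0, 0, -1488/215]
R6 ← R6 + (40321/25800)·R4: [0, 0, 0, 0, -1986/215]
R6 ← R6 − (331/248)·R5: [0, 0, 0, 0, 0]
5 pivots among 5 columns.
Every column is a pivot column, so the columns are linearly independent.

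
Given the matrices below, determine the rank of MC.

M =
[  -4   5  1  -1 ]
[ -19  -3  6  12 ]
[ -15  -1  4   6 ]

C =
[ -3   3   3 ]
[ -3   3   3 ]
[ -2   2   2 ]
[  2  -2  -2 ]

First compute MC:
[[ -7,   7,   7],
 [ 78, -78, -78],
 [ 52, -52, -52]]
Now row reduce the product.
R2 ← R2 + (78/7)·R1: [0, 0, 0]
R3 ← R3 + (52/7)·R1: [0, 0, 0]
1 nonzero row, so rank(MC) = 1.

1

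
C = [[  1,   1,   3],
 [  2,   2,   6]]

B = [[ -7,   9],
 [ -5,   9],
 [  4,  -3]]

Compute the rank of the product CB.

First compute CB:
[[  0,   9],
 [  0,  18]]
Now row reduce the product.
R2 ← R2 − (2)·R1: [0, 0]
1 nonzero row, so rank(CB) = 1.

1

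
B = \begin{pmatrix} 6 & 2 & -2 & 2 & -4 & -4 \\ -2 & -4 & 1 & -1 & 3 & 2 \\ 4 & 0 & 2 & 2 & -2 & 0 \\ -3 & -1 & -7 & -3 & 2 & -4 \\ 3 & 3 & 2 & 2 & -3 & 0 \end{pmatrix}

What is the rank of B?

Row reduce to echelon form.
R2 ← R2 + (1/3)·R1: [0, -10/3, 1/3, -1/3, 5/3, 2/3]
R3 ← R3 − (2/3)·R1: [0, -4/3, 10/3, 2/3, 2/3, 8/3]
R4 ← R4 + (1/2)·R1: [0, 0, -8, -2, 0, -6]
R5 ← R5 − (1/2)·R1: [0, 2, 3, 1, -1, 2]
R3 ← R3 − (2/5)·R2: [0, 0, 16/5, 4/5, 0, 12/5]
R5 ← R5 + (3/5)·R2: [0, 0, 16/5, 4/5, 0, 12/5]
R4 ← R4 + (5/2)·R3: [0, 0, 0, 0, 0, 0]
R5 ← R5 − R3: [0, 0, 0, 0, 0, 0]
Echelon form has 3 nonzero rows, so rank(B) = 3.

3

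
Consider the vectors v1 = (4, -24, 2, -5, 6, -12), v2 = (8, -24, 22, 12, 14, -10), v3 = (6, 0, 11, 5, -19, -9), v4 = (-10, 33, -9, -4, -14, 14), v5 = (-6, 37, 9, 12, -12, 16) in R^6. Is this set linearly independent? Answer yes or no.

no

Form the matrix with these vectors as rows and row reduce.
R2 ← R2 − (2)·R1: [0, 24, 18, 22, 2, 14]
R3 ← R3 − (3/2)·R1: [0, 36, 8, 25/2, -28, 9]
R4 ← R4 + (5/2)·R1: [0, -27, -4, -33/2, 1, -16]
R5 ← R5 + (3/2)·R1: [0, 1, 12, 9/2, -3, -2]
R3 ← R3 − (3/2)·R2: [0, 0, -19, -41/2, -31, -12]
R4 ← R4 + (9/8)·R2: [0, 0, 65/4, 33/4, 13/4, -1/4]
R5 ← R5 − (1/24)·R2: [0, 0, 45/4, 43/12, -37/12, -31/12]
R4 ← R4 + (65/76)·R3: [0, 0, 0, -1411/152, -442/19, -799/76]
R5 ← R5 + (45/76)·R3: [0, 0, 0, -3901/456, -1222/57, -2209/228]
R5 ← R5 − (47/51)·R4: [0, 0, 0, 0, 0, 0]
4 nonzero rows, so the 5 vectors span a space of dimension 4.
Since 4 < 5, the vectors are linearly dependent.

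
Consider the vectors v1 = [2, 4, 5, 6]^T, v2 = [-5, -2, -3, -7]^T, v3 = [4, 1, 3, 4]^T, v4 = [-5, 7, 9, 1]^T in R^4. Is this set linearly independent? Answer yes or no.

no

Form the matrix with these vectors as rows and row reduce.
R2 ← R2 + (5/2)·R1: [0, 8, 19/2, 8]
R3 ← R3 − (2)·R1: [0, -7, -7, -8]
R4 ← R4 + (5/2)·R1: [0, 17, 43/2, 16]
R3 ← R3 + (7/8)·R2: [0, 0, 21/16, -1]
R4 ← R4 − (17/8)·R2: [0, 0, 21/16, -1]
R4 ← R4 − R3: [0, 0, 0, 0]
3 nonzero rows, so the 4 vectors span a space of dimension 3.
Since 3 < 4, the vectors are linearly dependent.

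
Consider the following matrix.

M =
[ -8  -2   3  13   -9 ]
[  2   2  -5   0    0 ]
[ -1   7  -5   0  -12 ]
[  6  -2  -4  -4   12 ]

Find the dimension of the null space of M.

2

Row reduce to echelon form.
R2 ← R2 + (1/4)·R1: [0, 3/2, -17/4, 13/4, -9/4]
R3 ← R3 − (1/8)·R1: [0, 29/4, -43/8, -13/8, -87/8]
R4 ← R4 + (3/4)·R1: [0, -7/2, -7/4, 23/4, 21/4]
R3 ← R3 − (29/6)·R2: [0, 0, 91/6, -52/3, 0]
R4 ← R4 + (7/3)·R2: [0, 0, -35/3, 40/3, 0]
R4 ← R4 + (10/13)·R3: [0, 0, 0, 0, 0]
3 nonzero rows, so rank(M) = 3.
M has 5 columns; by rank–nullity, nullity = 5 − 3 = 2.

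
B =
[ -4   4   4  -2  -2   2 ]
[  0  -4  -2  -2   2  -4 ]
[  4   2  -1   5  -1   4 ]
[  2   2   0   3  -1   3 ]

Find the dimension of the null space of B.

Row reduce to echelon form.
R3 ← R3 + R1: [0, 6, 3, 3, -3, 6]
R4 ← R4 + (1/2)·R1: [0, 4, 2, 2, -2, 4]
R3 ← R3 + (3/2)·R2: [0, 0, 0, 0, 0, 0]
R4 ← R4 + R2: [0, 0, 0, 0, 0, 0]
2 nonzero rows, so rank(B) = 2.
B has 6 columns; by rank–nullity, nullity = 6 − 2 = 4.

4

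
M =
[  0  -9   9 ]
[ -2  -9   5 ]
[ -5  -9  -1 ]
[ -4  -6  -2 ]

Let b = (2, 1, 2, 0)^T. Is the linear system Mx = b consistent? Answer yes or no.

no

Row reduce the augmented matrix [M | b].
Swap R1 ↔ R2
R3 ← R3 − (5/2)·R1: [0, 27/2, -27/2, -1/2]
R4 ← R4 − (2)·R1: [0, 12, -12, -2]
R3 ← R3 + (3/2)·R2: [0, 0, 0, 5/2]
R4 ← R4 + (4/3)·R2: [0, 0, 0, 2/3]
R4 ← R4 − (4/15)·R3: [0, 0, 0, 0]
The echelon form has 3 nonzero rows; the last pivot sits in the augmented column, so rank(M) = 2 but rank([M|b]) = 3.
Since the ranks differ, the system is inconsistent.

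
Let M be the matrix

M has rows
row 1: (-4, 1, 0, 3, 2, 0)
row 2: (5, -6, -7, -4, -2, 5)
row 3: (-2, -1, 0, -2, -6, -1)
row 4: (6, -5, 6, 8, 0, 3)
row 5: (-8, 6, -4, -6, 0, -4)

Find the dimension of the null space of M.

Row reduce to echelon form.
R2 ← R2 + (5/4)·R1: [0, -19/4, -7, -1/4, 1/2, 5]
R3 ← R3 − (1/2)·R1: [0, -3/2, 0, -7/2, -7, -1]
R4 ← R4 + (3/2)·R1: [0, -7/2, 6, 25/2, 3, 3]
R5 ← R5 − (2)·R1: [0, 4, -4, -12, -4, -4]
R3 ← R3 − (6/19)·R2: [0, 0, 42/19, -65/19, -136/19, -49/19]
R4 ← R4 − (14/19)·R2: [0, 0, 212/19, 241/19, 50/19, -13/19]
R5 ← R5 + (16/19)·R2: [0, 0, -188/19, -232/19, -68/19, 4/19]
R4 ← R4 − (106/21)·R3: [0, 0, 0, 629/21, 814/21, 37/3]
R5 ← R5 + (94/21)·R3: [0, 0, 0, -578/21, -748/21, -34/3]
R5 ← R5 + (34/37)·R4: [0, 0, 0, 0, 0, 0]
4 nonzero rows, so rank(M) = 4.
M has 6 columns; by rank–nullity, nullity = 6 − 4 = 2.

2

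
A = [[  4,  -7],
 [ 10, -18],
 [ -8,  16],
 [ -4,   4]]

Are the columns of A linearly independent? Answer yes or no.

yes

Row reduce A to echelon form.
R2 ← R2 − (5/2)·R1: [0, -1/2]
R3 ← R3 + (2)·R1: [0, 2]
R4 ← R4 + R1: [0, -3]
R3 ← R3 + (4)·R2: [0, 0]
R4 ← R4 − (6)·R2: [0, 0]
2 pivots among 2 columns.
Every column is a pivot column, so the columns are linearly independent.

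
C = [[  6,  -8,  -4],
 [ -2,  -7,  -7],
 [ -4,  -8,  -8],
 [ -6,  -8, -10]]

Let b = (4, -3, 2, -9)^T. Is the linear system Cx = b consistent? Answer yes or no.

Row reduce the augmented matrix [C | b].
R2 ← R2 + (1/3)·R1: [0, -29/3, -25/3, -5/3]
R3 ← R3 + (2/3)·R1: [0, -40/3, -32/3, 14/3]
R4 ← R4 + R1: [0, -16, -14, -5]
R3 ← R3 − (40/29)·R2: [0, 0, 24/29, 202/29]
R4 ← R4 − (48/29)·R2: [0, 0, -6/29, -65/29]
R4 ← R4 + (1/4)·R3: [0, 0, 0, -1/2]
The echelon form has 4 nonzero rows; the last pivot sits in the augmented column, so rank(C) = 3 but rank([C|b]) = 4.
Since the ranks differ, the system is inconsistent.

no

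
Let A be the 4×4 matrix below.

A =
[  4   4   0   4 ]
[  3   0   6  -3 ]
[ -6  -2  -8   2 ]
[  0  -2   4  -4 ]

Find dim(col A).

2

Row reduce to echelon form.
R2 ← R2 − (3/4)·R1: [0, -3, 6, -6]
R3 ← R3 + (3/2)·R1: [0, 4, -8, 8]
R3 ← R3 + (4/3)·R2: [0, 0, 0, 0]
R4 ← R4 − (2/3)·R2: [0, 0, 0, 0]
Echelon form has 2 nonzero rows, so rank(A) = 2.
The column space has dimension equal to the rank: 2.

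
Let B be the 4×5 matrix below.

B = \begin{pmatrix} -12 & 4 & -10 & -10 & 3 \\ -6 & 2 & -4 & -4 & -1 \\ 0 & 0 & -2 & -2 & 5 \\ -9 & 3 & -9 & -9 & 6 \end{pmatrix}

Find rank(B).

Row reduce to echelon form.
R2 ← R2 − (1/2)·R1: [0, 0, 1, 1, -5/2]
R4 ← R4 − (3/4)·R1: [0, 0, -3/2, -3/2, 15/4]
R3 ← R3 + (2)·R2: [0, 0, 0, 0, 0]
R4 ← R4 + (3/2)·R2: [0, 0, 0, 0, 0]
Echelon form has 2 nonzero rows, so rank(B) = 2.

2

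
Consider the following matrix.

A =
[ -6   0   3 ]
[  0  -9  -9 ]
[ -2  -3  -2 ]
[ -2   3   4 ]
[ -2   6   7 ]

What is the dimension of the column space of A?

2

Row reduce to echelon form.
R3 ← R3 − (1/3)·R1: [0, -3, -3]
R4 ← R4 − (1/3)·R1: [0, 3, 3]
R5 ← R5 − (1/3)·R1: [0, 6, 6]
R3 ← R3 − (1/3)·R2: [0, 0, 0]
R4 ← R4 + (1/3)·R2: [0, 0, 0]
R5 ← R5 + (2/3)·R2: [0, 0, 0]
Echelon form has 2 nonzero rows, so rank(A) = 2.
The column space has dimension equal to the rank: 2.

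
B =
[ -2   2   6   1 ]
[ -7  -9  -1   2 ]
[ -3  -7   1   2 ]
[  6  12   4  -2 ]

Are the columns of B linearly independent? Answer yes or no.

no

Row reduce B to echelon form.
R2 ← R2 − (7/2)·R1: [0, -16, -22, -3/2]
R3 ← R3 − (3/2)·R1: [0, -10, -8, 1/2]
R4 ← R4 + (3)·R1: [0, 18, 22, 1]
R3 ← R3 − (5/8)·R2: [0, 0, 23/4, 23/16]
R4 ← R4 + (9/8)·R2: [0, 0, -11/4, -11/16]
R4 ← R4 + (11/23)·R3: [0, 0, 0, 0]
3 pivots among 4 columns.
Only 3 < 4 pivot columns, so the columns are linearly dependent.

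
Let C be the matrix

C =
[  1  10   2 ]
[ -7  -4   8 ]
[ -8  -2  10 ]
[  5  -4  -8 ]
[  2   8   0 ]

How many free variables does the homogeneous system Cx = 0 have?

Row reduce to echelon form.
R2 ← R2 + (7)·R1: [0, 66, 22]
R3 ← R3 + (8)·R1: [0, 78, 26]
R4 ← R4 − (5)·R1: [0, -54, -18]
R5 ← R5 − (2)·R1: [0, -12, -4]
R3 ← R3 − (13/11)·R2: [0, 0, 0]
R4 ← R4 + (9/11)·R2: [0, 0, 0]
R5 ← R5 + (2/11)·R2: [0, 0, 0]
2 nonzero rows, so rank(C) = 2.
C has 3 columns; by rank–nullity, nullity = 3 − 2 = 1.

1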